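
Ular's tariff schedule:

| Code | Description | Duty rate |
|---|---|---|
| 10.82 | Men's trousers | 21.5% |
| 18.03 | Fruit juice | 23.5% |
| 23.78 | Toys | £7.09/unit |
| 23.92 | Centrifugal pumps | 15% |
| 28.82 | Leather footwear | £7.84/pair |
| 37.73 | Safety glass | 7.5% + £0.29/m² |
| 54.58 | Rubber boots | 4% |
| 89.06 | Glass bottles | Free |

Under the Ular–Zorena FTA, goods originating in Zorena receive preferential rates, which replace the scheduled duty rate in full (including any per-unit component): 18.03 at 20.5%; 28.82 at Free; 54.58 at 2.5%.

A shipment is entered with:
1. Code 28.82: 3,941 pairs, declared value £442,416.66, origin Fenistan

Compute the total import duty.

Line 1 (28.82, Fenistan, 3,941 pairs, £442,416.66):
Base rate for 28.82 is £7.84/pair.
28.82 has an FTA preferential rate, but origin Fenistan is not Zorena; base rate stands.
Duty = 3,941 × £7.84 = £30,897.44.

£30,897.44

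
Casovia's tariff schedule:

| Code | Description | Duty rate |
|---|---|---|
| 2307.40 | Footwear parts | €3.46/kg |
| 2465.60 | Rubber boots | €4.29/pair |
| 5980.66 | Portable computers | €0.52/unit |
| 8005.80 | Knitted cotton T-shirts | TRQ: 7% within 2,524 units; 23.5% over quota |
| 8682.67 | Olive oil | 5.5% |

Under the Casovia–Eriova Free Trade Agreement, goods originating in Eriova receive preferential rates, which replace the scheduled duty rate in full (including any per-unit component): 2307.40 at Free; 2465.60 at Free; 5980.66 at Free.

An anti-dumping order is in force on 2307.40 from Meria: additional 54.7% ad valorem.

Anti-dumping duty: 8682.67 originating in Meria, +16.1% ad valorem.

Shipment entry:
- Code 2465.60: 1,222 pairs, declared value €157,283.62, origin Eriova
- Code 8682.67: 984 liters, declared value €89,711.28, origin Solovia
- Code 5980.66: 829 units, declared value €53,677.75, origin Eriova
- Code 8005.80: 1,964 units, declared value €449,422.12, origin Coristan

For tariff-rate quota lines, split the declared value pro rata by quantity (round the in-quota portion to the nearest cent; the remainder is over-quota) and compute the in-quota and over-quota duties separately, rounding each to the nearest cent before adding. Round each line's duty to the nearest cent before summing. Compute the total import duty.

Line 1 (2465.60, Eriova, 1,222 pairs, €157,283.62):
Base rate for 2465.60 is €4.29/pair.
Origin Eriova qualifies under the Casovia–Eriova agreement and 2465.60 is covered: preferential rate Free applies instead.
Duty = €157,283.62 × 0% = €0.00.
Line 2 (8682.67, Solovia, 984 liters, €89,711.28):
Base rate for 8682.67 is 5.5%.
The additional-duty order on 8682.67 targets Meria, not Solovia; it does not apply.
Duty = €89,711.28 × 5.5% = €4,934.12.
Line 3 (5980.66, Eriova, 829 units, €53,677.75):
Base rate for 5980.66 is €0.52/unit.
Origin Eriova qualifies under the Casovia–Eriova agreement and 5980.66 is covered: preferential rate Free applies instead.
Duty = €53,677.75 × 0% = €0.00.
Line 4 (8005.80, Coristan, 1,964 units, €449,422.12):
Code 8005.80 is under a tariff-rate quota (threshold 2,524 units). Quantity 1,964 units is within the quota, so the in-quota rate 7% applies to the full value.
Duty = €449,422.12 × 7% = €31,459.55.
Total = €0.00 + €4,934.12 + €0.00 + €31,459.55 = €36,393.67.

€36,393.67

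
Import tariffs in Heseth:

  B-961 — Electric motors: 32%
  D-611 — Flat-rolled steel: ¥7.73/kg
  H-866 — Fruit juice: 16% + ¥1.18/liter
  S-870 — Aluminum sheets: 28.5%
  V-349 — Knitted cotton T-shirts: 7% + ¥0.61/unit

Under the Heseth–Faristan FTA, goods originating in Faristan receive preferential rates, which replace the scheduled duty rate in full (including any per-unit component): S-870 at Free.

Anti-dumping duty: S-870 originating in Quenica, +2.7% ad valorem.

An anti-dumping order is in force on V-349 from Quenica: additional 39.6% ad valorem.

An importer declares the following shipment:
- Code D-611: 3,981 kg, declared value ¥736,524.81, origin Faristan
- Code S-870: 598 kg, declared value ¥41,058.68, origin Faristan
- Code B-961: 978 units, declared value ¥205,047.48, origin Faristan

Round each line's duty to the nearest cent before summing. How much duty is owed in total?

Line 1 (D-611, Faristan, 3,981 kg, ¥736,524.81):
Base rate for D-611 is ¥7.73/kg.
Origin Faristan is the FTA partner but D-611 is not on the preference list; base rate stands.
Duty = 3,981 × ¥7.73 = ¥30,773.13.
Line 2 (S-870, Faristan, 598 kg, ¥41,058.68):
Base rate for S-870 is 28.5%.
Origin Faristan qualifies under the Heseth–Faristan agreement and S-870 is covered: preferential rate Free applies instead.
The additional-duty order on S-870 targets Quenica, not Faristan; it does not apply.
Duty = ¥41,058.68 × 0% = ¥0.00.
Line 3 (B-961, Faristan, 978 units, ¥205,047.48):
Base rate for B-961 is 32%.
Origin Faristan is the FTA partner but B-961 is not on the preference list; base rate stands.
Duty = ¥205,047.48 × 32% = ¥65,615.19.
Total = ¥30,773.13 + ¥0.00 + ¥65,615.19 = ¥96,388.32.

¥96,388.32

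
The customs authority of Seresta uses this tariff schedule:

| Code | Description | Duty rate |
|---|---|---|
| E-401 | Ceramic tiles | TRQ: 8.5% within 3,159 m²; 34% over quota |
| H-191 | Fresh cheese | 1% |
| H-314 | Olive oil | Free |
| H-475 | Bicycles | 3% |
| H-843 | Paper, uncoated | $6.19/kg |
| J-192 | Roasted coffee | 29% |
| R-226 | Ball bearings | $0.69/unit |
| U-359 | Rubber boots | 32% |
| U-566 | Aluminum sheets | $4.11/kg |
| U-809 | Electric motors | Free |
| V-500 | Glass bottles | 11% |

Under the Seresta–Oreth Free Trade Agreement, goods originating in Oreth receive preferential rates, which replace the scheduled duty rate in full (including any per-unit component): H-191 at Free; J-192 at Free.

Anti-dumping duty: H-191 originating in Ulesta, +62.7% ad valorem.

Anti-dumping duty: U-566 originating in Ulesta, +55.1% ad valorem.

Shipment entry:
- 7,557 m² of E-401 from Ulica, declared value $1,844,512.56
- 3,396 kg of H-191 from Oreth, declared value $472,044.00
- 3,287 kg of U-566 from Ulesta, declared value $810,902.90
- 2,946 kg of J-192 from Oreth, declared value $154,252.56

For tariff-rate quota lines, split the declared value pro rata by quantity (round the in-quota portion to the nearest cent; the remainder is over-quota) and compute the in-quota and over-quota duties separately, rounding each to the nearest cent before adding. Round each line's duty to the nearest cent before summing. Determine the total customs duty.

Line 1 (E-401, Ulica, 7,557 m², $1,844,512.56):
Code E-401 is under a tariff-rate quota (threshold 3,159 m²). In-quota: 3,159 m² at 8.5%; over-quota: 4,398 m² at 34%.
Pro-rata value split: in-quota = $1,844,512.56 × 3,159/7,557 = $771,048.72; over-quota = $1,844,512.56 − $771,048.72 = $1,073,463.84.
In-quota duty = $771,048.72 × 8.5% = $65,539.14. Over-quota duty = $1,073,463.84 × 34% = $364,977.71.
Line duty = $65,539.14 + $364,977.71 = $430,516.85.
Line 2 (H-191, Oreth, 3,396 kg, $472,044.00):
Base rate for H-191 is 1%.
Origin Oreth qualifies under the Seresta–Oreth agreement and H-191 is covered: preferential rate Free applies instead.
The additional-duty order on H-191 targets Ulesta, not Oreth; it does not apply.
Duty = $472,044.00 × 0% = $0.00.
Line 3 (U-566, Ulesta, 3,287 kg, $810,902.90):
Base rate for U-566 is $4.11/kg.
Additional duty on U-566 from Ulesta: +55.1% ad valorem. Applied ad valorem rate = 55.1%.
Duty = $810,902.90 × 55.1% + 3,287 × $4.11 = $460,317.07.
Line 4 (J-192, Oreth, 2,946 kg, $154,252.56):
Base rate for J-192 is 29%.
Origin Oreth qualifies under the Seresta–Oreth agreement and J-192 is covered: preferential rate Free applies instead.
Duty = $154,252.56 × 0% = $0.00.
Total = $430,516.85 + $0.00 + $460,317.07 + $0.00 = $890,833.92.

$890,833.92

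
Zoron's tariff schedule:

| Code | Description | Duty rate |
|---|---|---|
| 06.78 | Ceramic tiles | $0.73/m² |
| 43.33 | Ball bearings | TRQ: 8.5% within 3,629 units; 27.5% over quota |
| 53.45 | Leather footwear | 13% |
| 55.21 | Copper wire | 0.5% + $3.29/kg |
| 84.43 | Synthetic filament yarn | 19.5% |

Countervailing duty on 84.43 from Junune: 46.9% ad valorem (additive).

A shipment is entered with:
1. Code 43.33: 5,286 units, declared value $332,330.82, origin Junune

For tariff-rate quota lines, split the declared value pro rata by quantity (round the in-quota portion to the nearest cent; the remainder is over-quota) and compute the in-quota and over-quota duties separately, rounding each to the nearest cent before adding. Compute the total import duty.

Line 1 (43.33, Junune, 5,286 units, $332,330.82):
Code 43.33 is under a tariff-rate quota (threshold 3,629 units). In-quota: 3,629 units at 8.5%; over-quota: 1,657 units at 27.5%.
Pro-rata value split: in-quota = $332,330.82 × 3,629/5,286 = $228,155.23; over-quota = $332,330.82 − $228,155.23 = $104,175.59.
In-quota duty = $228,155.23 × 8.5% = $19,393.19. Over-quota duty = $104,175.59 × 27.5% = $28,648.29.
Line duty = $19,393.19 + $28,648.29 = $48,041.48.

$48,041.48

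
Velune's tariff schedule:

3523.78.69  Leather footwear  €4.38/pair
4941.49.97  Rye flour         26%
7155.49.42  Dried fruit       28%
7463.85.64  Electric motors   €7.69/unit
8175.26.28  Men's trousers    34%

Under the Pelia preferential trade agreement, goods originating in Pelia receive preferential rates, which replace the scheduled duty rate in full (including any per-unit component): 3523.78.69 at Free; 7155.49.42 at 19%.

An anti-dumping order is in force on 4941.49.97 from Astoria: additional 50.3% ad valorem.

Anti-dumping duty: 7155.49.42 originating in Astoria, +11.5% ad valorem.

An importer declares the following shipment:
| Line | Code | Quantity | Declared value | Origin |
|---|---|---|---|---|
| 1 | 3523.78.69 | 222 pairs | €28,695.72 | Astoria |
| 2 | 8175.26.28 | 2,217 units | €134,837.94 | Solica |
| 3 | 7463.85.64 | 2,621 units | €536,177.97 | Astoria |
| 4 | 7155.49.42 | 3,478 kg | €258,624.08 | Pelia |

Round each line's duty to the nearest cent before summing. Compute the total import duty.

€116,111.33

Line 1 (3523.78.69, Astoria, 222 pairs, €28,695.72):
Base rate for 3523.78.69 is €4.38/pair.
3523.78.69 has an FTA preferential rate, but origin Astoria is not Pelia; base rate stands.
Duty = 222 × €4.38 = €972.36.
Line 2 (8175.26.28, Solica, 2,217 units, €134,837.94):
Base rate for 8175.26.28 is 34%.
Duty = €134,837.94 × 34% = €45,844.90.
Line 3 (7463.85.64, Astoria, 2,621 units, €536,177.97):
Base rate for 7463.85.64 is €7.69/unit.
Duty = 2,621 × €7.69 = €20,155.49.
Line 4 (7155.49.42, Pelia, 3,478 kg, €258,624.08):
Base rate for 7155.49.42 is 28%.
Origin Pelia qualifies under the Velune–Pelia agreement and 7155.49.42 is covered: preferential rate 19% applies instead.
The additional-duty order on 7155.49.42 targets Astoria, not Pelia; it does not apply.
Duty = €258,624.08 × 19% = €49,138.58.
Total = €972.36 + €45,844.90 + €20,155.49 + €49,138.58 = €116,111.33.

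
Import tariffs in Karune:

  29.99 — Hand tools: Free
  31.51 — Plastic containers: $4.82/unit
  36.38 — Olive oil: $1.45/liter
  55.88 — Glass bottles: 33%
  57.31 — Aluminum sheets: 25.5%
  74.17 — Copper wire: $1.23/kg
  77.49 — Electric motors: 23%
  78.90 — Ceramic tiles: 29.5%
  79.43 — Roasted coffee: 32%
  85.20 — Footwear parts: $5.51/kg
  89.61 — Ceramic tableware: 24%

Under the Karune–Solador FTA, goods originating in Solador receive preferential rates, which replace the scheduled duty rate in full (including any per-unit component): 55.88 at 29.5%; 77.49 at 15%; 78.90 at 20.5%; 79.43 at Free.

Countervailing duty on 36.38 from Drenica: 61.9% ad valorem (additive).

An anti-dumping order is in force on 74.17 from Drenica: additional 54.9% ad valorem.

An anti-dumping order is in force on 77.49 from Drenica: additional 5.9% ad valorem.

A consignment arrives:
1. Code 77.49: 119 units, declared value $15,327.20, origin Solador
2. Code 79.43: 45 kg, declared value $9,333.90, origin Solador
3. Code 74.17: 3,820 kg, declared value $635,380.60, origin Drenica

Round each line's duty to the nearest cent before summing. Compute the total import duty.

Line 1 (77.49, Solador, 119 units, $15,327.20):
Base rate for 77.49 is 23%.
Origin Solador qualifies under the Karune–Solador agreement and 77.49 is covered: preferential rate 15% applies instead.
The additional-duty order on 77.49 targets Drenica, not Solador; it does not apply.
Duty = $15,327.20 × 15% = $2,299.08.
Line 2 (79.43, Solador, 45 kg, $9,333.90):
Base rate for 79.43 is 32%.
Origin Solador qualifies under the Karune–Solador agreement and 79.43 is covered: preferential rate Free applies instead.
Duty = $9,333.90 × 0% = $0.00.
Line 3 (74.17, Drenica, 3,820 kg, $635,380.60):
Base rate for 74.17 is $1.23/kg.
Additional duty on 74.17 from Drenica: +54.9% ad valorem. Applied ad valorem rate = 54.9%.
Duty = $635,380.60 × 54.9% + 3,820 × $1.23 = $353,522.55.
Total = $2,299.08 + $0.00 + $353,522.55 = $355,821.63.

$355,821.63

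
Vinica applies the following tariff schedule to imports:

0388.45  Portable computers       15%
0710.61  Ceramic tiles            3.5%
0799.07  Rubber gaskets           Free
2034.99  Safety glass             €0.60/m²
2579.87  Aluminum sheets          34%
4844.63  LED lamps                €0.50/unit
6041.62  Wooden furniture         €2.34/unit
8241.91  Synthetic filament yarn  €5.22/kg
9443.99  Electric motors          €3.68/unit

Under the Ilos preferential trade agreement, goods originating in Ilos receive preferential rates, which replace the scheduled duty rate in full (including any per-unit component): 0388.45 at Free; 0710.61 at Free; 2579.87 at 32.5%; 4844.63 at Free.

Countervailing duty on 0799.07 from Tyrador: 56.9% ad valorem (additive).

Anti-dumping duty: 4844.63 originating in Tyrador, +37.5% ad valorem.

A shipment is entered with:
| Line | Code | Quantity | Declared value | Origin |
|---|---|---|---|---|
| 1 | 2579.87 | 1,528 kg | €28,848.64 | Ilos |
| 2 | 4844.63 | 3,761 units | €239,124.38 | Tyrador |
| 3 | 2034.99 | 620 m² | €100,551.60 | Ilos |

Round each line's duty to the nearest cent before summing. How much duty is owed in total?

Line 1 (2579.87, Ilos, 1,528 kg, €28,848.64):
Base rate for 2579.87 is 34%.
Origin Ilos qualifies under the Vinica–Ilos agreement and 2579.87 is covered: preferential rate 32.5% applies instead.
Duty = €28,848.64 × 32.5% = €9,375.81.
Line 2 (4844.63, Tyrador, 3,761 units, €239,124.38):
Base rate for 4844.63 is €0.50/unit.
4844.63 has an FTA preferential rate, but origin Tyrador is not Ilos; base rate stands.
Additional duty on 4844.63 from Tyrador: +37.5% ad valorem. Applied ad valorem rate = 37.5%.
Duty = €239,124.38 × 37.5% + 3,761 × €0.50 = €91,552.14.
Line 3 (2034.99, Ilos, 620 m², €100,551.60):
Base rate for 2034.99 is €0.60/m².
Origin Ilos is the FTA partner but 2034.99 is not on the preference list; base rate stands.
Duty = 620 × €0.60 = €372.00.
Total = €9,375.81 + €91,552.14 + €372.00 = €101,299.95.

€101,299.95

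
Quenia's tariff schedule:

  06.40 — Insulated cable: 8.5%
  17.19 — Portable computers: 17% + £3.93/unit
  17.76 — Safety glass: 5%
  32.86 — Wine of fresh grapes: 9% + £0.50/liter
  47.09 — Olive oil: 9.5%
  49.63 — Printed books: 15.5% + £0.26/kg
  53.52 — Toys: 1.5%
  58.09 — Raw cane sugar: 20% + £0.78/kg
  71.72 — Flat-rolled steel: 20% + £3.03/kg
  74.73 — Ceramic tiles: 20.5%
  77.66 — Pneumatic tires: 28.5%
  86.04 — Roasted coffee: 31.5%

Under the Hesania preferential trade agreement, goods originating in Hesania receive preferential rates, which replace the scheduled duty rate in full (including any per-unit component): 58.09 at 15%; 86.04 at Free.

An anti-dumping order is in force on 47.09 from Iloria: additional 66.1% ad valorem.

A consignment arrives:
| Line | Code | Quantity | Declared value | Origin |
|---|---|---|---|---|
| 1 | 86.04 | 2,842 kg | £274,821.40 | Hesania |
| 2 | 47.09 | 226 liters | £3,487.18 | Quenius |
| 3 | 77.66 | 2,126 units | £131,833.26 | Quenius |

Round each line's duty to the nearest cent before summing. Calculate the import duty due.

Line 1 (86.04, Hesania, 2,842 kg, £274,821.40):
Base rate for 86.04 is 31.5%.
Origin Hesania qualifies under the Quenia–Hesania agreement and 86.04 is covered: preferential rate Free applies instead.
Duty = £274,821.40 × 0% = £0.00.
Line 2 (47.09, Quenius, 226 liters, £3,487.18):
Base rate for 47.09 is 9.5%.
The additional-duty order on 47.09 targets Iloria, not Quenius; it does not apply.
Duty = £3,487.18 × 9.5% = £331.28.
Line 3 (77.66, Quenius, 2,126 units, £131,833.26):
Base rate for 77.66 is 28.5%.
Duty = £131,833.26 × 28.5% = £37,572.48.
Total = £0.00 + £331.28 + £37,572.48 = £37,903.76.

£37,903.76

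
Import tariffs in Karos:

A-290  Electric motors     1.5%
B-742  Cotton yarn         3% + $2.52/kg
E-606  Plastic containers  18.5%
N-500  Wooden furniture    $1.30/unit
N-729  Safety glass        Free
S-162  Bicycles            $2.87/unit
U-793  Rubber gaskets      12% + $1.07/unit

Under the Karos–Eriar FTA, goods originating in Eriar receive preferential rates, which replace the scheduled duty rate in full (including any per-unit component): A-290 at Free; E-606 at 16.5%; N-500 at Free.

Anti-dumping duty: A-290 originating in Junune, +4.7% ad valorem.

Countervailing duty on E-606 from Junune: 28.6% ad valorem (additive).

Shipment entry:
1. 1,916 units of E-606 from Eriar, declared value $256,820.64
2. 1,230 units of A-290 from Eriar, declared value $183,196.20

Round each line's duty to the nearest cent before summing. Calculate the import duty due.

Line 1 (E-606, Eriar, 1,916 units, $256,820.64):
Base rate for E-606 is 18.5%.
Origin Eriar qualifies under the Karos–Eriar agreement and E-606 is covered: preferential rate 16.5% applies instead.
The additional-duty order on E-606 targets Junune, not Eriar; it does not apply.
Duty = $256,820.64 × 16.5% = $42,375.41.
Line 2 (A-290, Eriar, 1,230 units, $183,196.20):
Base rate for A-290 is 1.5%.
Origin Eriar qualifies under the Karos–Eriar agreement and A-290 is covered: preferential rate Free applies instead.
The additional-duty order on A-290 targets Junune, not Eriar; it does not apply.
Duty = $183,196.20 × 0% = $0.00.
Total = $42,375.41 + $0.00 = $42,375.41.

$42,375.41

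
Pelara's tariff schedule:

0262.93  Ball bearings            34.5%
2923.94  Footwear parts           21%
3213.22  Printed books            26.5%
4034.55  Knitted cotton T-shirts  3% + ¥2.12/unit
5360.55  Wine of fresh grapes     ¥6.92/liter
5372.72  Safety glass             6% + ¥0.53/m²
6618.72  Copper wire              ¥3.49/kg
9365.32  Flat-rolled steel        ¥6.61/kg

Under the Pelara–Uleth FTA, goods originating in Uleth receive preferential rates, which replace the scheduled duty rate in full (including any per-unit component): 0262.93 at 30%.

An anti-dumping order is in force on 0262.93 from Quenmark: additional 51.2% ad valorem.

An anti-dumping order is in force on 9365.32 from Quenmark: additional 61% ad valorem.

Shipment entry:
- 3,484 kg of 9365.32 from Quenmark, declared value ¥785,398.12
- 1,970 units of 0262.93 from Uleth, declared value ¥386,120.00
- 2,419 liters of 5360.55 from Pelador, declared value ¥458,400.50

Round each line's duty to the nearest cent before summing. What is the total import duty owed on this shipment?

Line 1 (9365.32, Quenmark, 3,484 kg, ¥785,398.12):
Base rate for 9365.32 is ¥6.61/kg.
Additional duty on 9365.32 from Quenmark: +61% ad valorem. Applied ad valorem rate = 61%.
Duty = ¥785,398.12 × 61% + 3,484 × ¥6.61 = ¥502,122.09.
Line 2 (0262.93, Uleth, 1,970 units, ¥386,120.00):
Base rate for 0262.93 is 34.5%.
Origin Uleth qualifies under the Pelara–Uleth agreement and 0262.93 is covered: preferential rate 30% applies instead.
The additional-duty order on 0262.93 targets Quenmark, not Uleth; it does not apply.
Duty = ¥386,120.00 × 30% = ¥115,836.00.
Line 3 (5360.55, Pelador, 2,419 liters, ¥458,400.50):
Base rate for 5360.55 is ¥6.92/liter.
Duty = 2,419 × ¥6.92 = ¥16,739.48.
Total = ¥502,122.09 + ¥115,836.00 + ¥16,739.48 = ¥634,697.57.

¥634,697.57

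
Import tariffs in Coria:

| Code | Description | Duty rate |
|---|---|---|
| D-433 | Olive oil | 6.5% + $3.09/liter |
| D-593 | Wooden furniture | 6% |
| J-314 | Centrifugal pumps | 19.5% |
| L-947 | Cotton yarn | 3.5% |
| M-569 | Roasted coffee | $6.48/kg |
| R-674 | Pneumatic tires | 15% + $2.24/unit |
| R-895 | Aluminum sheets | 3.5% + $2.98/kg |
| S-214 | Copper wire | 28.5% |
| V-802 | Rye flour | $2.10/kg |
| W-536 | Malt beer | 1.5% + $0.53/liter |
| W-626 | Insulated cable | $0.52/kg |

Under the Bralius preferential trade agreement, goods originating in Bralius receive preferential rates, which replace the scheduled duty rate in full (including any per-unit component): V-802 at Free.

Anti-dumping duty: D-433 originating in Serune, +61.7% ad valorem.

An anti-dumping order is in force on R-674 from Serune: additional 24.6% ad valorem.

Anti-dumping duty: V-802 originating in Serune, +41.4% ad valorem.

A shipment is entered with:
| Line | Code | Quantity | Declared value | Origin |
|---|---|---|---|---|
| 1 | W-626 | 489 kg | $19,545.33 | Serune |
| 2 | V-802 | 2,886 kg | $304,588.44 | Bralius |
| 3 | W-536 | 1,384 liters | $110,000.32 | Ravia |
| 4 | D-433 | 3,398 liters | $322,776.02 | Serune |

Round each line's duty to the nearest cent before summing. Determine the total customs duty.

Line 1 (W-626, Serune, 489 kg, $19,545.33):
Base rate for W-626 is $0.52/kg.
Duty = 489 × $0.52 = $254.28.
Line 2 (V-802, Bralius, 2,886 kg, $304,588.44):
Base rate for V-802 is $2.10/kg.
Origin Bralius qualifies under the Coria–Bralius agreement and V-802 is covered: preferential rate Free applies instead.
The additional-duty order on V-802 targets Serune, not Bralius; it does not apply.
Duty = $304,588.44 × 0% = $0.00.
Line 3 (W-536, Ravia, 1,384 liters, $110,000.32):
Base rate for W-536 is 1.5% + $0.53/liter.
Duty = $110,000.32 × 1.5% + 1,384 × $0.53 = $2,383.52.
Line 4 (D-433, Serune, 3,398 liters, $322,776.02):
Base rate for D-433 is 6.5% + $3.09/liter.
Additional duty on D-433 from Serune: +61.7%. Applied ad valorem rate: 6.5% + 61.7% = 68.2%.
Duty = $322,776.02 × 68.2% + 3,398 × $3.09 = $230,633.07.
Total = $254.28 + $0.00 + $2,383.52 + $230,633.07 = $233,270.87.

$233,270.87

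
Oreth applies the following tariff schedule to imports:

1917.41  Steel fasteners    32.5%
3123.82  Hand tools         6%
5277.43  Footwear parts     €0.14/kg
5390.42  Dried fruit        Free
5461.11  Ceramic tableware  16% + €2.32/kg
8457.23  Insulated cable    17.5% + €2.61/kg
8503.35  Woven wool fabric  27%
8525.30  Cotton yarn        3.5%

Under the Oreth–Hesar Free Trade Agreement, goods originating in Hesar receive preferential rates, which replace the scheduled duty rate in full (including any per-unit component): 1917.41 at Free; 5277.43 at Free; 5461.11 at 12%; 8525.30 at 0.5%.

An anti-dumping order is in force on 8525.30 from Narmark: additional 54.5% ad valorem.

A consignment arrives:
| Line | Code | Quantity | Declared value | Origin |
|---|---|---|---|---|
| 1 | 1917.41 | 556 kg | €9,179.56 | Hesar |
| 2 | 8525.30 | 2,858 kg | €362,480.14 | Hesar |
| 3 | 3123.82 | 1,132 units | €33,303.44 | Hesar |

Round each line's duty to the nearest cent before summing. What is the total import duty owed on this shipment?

€3,810.61

Line 1 (1917.41, Hesar, 556 kg, €9,179.56):
Base rate for 1917.41 is 32.5%.
Origin Hesar qualifies under the Oreth–Hesar agreement and 1917.41 is covered: preferential rate Free applies instead.
Duty = €9,179.56 × 0% = €0.00.
Line 2 (8525.30, Hesar, 2,858 kg, €362,480.14):
Base rate for 8525.30 is 3.5%.
Origin Hesar qualifies under the Oreth–Hesar agreement and 8525.30 is covered: preferential rate 0.5% applies instead.
The additional-duty order on 8525.30 targets Narmark, not Hesar; it does not apply.
Duty = €362,480.14 × 0.5% = €1,812.40.
Line 3 (3123.82, Hesar, 1,132 units, €33,303.44):
Base rate for 3123.82 is 6%.
Origin Hesar is the FTA partner but 3123.82 is not on the preference list; base rate stands.
Duty = €33,303.44 × 6% = €1,998.21.
Total = €0.00 + €1,812.40 + €1,998.21 = €3,810.61.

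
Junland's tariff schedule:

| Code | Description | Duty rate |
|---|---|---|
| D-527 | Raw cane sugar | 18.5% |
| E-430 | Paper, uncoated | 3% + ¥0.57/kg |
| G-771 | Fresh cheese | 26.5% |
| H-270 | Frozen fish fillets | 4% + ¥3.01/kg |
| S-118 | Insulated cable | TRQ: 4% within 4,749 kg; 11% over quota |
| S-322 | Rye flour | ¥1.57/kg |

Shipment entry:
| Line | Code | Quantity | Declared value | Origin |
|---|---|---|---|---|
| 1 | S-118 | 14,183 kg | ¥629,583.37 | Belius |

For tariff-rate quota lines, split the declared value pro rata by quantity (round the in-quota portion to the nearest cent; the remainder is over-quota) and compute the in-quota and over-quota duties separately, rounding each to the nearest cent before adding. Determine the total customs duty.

¥54,497.60

Line 1 (S-118, Belius, 14,183 kg, ¥629,583.37):
Code S-118 is under a tariff-rate quota (threshold 4,749 kg). In-quota: 4,749 kg at 4%; over-quota: 9,434 kg at 11%.
Pro-rata value split: in-quota = ¥629,583.37 × 4,749/14,183 = ¥210,808.11; over-quota = ¥629,583.37 − ¥210,808.11 = ¥418,775.26.
In-quota duty = ¥210,808.11 × 4% = ¥8,432.32. Over-quota duty = ¥418,775.26 × 11% = ¥46,065.28.
Line duty = ¥8,432.32 + ¥46,065.28 = ¥54,497.60.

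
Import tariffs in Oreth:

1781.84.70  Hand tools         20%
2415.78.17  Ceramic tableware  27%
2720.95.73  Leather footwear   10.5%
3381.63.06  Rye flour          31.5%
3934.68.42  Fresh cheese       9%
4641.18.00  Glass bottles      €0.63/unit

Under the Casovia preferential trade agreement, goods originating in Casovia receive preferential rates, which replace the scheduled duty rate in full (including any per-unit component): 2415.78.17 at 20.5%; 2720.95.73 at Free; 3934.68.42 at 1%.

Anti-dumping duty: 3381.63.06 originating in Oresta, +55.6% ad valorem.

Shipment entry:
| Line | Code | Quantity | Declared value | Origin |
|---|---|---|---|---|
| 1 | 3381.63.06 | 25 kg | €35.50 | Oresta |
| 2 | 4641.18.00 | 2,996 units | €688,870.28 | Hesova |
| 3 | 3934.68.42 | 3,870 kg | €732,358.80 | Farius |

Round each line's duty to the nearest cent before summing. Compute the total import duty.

€67,830.69

Line 1 (3381.63.06, Oresta, 25 kg, €35.50):
Base rate for 3381.63.06 is 31.5%.
Additional duty on 3381.63.06 from Oresta: +55.6%. Applied ad valorem rate: 31.5% + 55.6% = 87.1%.
Duty = €35.50 × 87.1% = €30.92.
Line 2 (4641.18.00, Hesova, 2,996 units, €688,870.28):
Base rate for 4641.18.00 is €0.63/unit.
Duty = 2,996 × €0.63 = €1,887.48.
Line 3 (3934.68.42, Farius, 3,870 kg, €732,358.80):
Base rate for 3934.68.42 is 9%.
3934.68.42 has an FTA preferential rate, but origin Farius is not Casovia; base rate stands.
Duty = €732,358.80 × 9% = €65,912.29.
Total = €30.92 + €1,887.48 + €65,912.29 = €67,830.69.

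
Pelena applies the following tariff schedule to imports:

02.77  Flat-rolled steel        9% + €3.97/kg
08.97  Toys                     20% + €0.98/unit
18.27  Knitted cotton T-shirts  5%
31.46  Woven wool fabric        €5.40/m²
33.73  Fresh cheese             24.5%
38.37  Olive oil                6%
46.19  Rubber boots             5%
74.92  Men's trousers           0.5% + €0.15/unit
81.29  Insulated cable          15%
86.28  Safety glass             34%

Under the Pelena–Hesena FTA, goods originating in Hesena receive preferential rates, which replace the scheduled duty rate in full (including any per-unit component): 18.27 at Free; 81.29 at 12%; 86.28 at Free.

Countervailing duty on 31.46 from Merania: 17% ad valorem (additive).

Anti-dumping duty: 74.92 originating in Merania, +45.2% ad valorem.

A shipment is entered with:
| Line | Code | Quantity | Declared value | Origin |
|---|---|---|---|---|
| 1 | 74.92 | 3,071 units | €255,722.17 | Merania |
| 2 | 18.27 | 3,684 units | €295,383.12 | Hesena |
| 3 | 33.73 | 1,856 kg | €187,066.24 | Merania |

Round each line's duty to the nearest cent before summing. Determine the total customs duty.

Line 1 (74.92, Merania, 3,071 units, €255,722.17):
Base rate for 74.92 is 0.5% + €0.15/unit.
Additional duty on 74.92 from Merania: +45.2%. Applied ad valorem rate: 0.5% + 45.2% = 45.7%.
Duty = €255,722.17 × 45.7% + 3,071 × €0.15 = €117,325.68.
Line 2 (18.27, Hesena, 3,684 units, €295,383.12):
Base rate for 18.27 is 5%.
Origin Hesena qualifies under the Pelena–Hesena agreement and 18.27 is covered: preferential rate Free applies instead.
Duty = €295,383.12 × 0% = €0.00.
Line 3 (33.73, Merania, 1,856 kg, €187,066.24):
Base rate for 33.73 is 24.5%.
Duty = €187,066.24 × 24.5% = €45,831.23.
Total = €117,325.68 + €0.00 + €45,831.23 = €163,156.91.

€163,156.91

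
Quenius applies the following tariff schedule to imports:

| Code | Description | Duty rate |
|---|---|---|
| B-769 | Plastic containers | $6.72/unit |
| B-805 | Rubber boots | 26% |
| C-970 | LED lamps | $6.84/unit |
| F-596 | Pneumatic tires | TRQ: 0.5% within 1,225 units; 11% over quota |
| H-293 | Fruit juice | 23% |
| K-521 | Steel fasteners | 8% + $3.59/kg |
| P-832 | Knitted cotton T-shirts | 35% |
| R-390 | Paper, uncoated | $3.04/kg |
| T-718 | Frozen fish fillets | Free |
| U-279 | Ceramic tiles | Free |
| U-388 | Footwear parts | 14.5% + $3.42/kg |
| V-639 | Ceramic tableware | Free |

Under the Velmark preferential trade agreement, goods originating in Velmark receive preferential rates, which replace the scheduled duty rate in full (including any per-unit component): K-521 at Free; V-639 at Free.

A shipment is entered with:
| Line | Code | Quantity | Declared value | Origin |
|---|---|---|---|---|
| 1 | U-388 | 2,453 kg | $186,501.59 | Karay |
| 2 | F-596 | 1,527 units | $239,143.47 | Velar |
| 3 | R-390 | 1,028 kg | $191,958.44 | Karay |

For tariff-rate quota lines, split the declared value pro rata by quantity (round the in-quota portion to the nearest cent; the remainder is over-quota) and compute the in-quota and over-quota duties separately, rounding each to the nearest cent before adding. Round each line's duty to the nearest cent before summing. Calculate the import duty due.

Line 1 (U-388, Karay, 2,453 kg, $186,501.59):
Base rate for U-388 is 14.5% + $3.42/kg.
Duty = $186,501.59 × 14.5% + 2,453 × $3.42 = $35,431.99.
Line 2 (F-596, Velar, 1,527 units, $239,143.47):
Code F-596 is under a tariff-rate quota (threshold 1,225 units). In-quota: 1,225 units at 0.5%; over-quota: 302 units at 11%.
Pro-rata value split: in-quota = $239,143.47 × 1,225/1,527 = $191,847.25; over-quota = $239,143.47 − $191,847.25 = $47,296.22.
In-quota duty = $191,847.25 × 0.5% = $959.24. Over-quota duty = $47,296.22 × 11% = $5,202.58.
Line duty = $959.24 + $5,202.58 = $6,161.82.
Line 3 (R-390, Karay, 1,028 kg, $191,958.44):
Base rate for R-390 is $3.04/kg.
Duty = 1,028 × $3.04 = $3,125.12.
Total = $35,431.99 + $6,161.82 + $3,125.12 = $44,718.93.

$44,718.93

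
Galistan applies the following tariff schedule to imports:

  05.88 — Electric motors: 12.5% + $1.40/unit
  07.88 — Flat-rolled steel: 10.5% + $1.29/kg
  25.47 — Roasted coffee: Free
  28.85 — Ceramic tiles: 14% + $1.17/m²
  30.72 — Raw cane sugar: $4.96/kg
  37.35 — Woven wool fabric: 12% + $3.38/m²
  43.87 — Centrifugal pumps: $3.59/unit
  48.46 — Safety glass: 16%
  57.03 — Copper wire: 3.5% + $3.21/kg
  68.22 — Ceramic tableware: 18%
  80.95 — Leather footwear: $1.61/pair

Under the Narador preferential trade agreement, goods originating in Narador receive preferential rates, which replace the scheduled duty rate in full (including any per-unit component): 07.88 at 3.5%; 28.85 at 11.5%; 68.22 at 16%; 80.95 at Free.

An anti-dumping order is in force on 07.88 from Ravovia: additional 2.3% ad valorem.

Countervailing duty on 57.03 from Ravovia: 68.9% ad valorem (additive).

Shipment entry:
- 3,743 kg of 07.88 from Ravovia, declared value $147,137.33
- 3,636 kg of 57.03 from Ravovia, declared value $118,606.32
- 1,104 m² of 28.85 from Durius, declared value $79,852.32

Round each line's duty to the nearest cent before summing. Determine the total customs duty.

$133,675.59

Line 1 (07.88, Ravovia, 3,743 kg, $147,137.33):
Base rate for 07.88 is 10.5% + $1.29/kg.
07.88 has an FTA preferential rate, but origin Ravovia is not Narador; base rate stands.
Additional duty on 07.88 from Ravovia: +2.3%. Applied ad valorem rate: 10.5% + 2.3% = 12.8%.
Duty = $147,137.33 × 12.8% + 3,743 × $1.29 = $23,662.05.
Line 2 (57.03, Ravovia, 3,636 kg, $118,606.32):
Base rate for 57.03 is 3.5% + $3.21/kg.
Additional duty on 57.03 from Ravovia: +68.9%. Applied ad valorem rate: 3.5% + 68.9% = 72.4%.
Duty = $118,606.32 × 72.4% + 3,636 × $3.21 = $97,542.54.
Line 3 (28.85, Durius, 1,104 m², $79,852.32):
Base rate for 28.85 is 14% + $1.17/m².
28.85 has an FTA preferential rate, but origin Durius is not Narador; base rate stands.
Duty = $79,852.32 × 14% + 1,104 × $1.17 = $12,471.00.
Total = $23,662.05 + $97,542.54 + $12,471.00 = $133,675.59.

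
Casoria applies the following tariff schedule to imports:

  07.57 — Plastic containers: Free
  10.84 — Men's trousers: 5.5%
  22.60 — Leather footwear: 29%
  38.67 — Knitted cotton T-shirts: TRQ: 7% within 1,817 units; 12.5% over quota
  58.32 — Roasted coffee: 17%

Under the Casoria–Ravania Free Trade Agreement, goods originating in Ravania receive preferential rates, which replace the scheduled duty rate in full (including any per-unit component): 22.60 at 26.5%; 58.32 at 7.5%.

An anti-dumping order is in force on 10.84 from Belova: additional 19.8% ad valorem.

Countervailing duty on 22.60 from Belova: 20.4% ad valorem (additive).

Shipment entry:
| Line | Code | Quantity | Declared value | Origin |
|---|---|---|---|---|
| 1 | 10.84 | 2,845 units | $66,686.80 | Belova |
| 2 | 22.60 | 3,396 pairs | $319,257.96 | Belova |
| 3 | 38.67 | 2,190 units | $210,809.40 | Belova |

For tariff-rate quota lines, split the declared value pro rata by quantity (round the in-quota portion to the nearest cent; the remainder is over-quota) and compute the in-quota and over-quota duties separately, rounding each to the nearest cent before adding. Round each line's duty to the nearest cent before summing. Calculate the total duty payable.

Line 1 (10.84, Belova, 2,845 units, $66,686.80):
Base rate for 10.84 is 5.5%.
Additional duty on 10.84 from Belova: +19.8%. Applied ad valorem rate: 5.5% + 19.8% = 25.3%.
Duty = $66,686.80 × 25.3% = $16,871.76.
Line 2 (22.60, Belova, 3,396 pairs, $319,257.96):
Base rate for 22.60 is 29%.
22.60 has an FTA preferential rate, but origin Belova is not Ravania; base rate stands.
Additional duty on 22.60 from Belova: +20.4%. Applied ad valorem rate: 29% + 20.4% = 49.4%.
Duty = $319,257.96 × 49.4% = $157,713.43.
Line 3 (38.67, Belova, 2,190 units, $210,809.40):
Code 38.67 is under a tariff-rate quota (threshold 1,817 units). In-quota: 1,817 units at 7%; over-quota: 373 units at 12.5%.
Pro-rata value split: in-quota = $210,809.40 × 1,817/2,190 = $174,904.42; over-quota = $210,809.40 − $174,904.42 = $35,904.98.
In-quota duty = $174,904.42 × 7% = $12,243.31. Over-quota duty = $35,904.98 × 12.5% = $4,488.12.
Line duty = $12,243.31 + $4,488.12 = $16,731.43.
Total = $16,871.76 + $157,713.43 + $16,731.43 = $191,316.62.

$191,316.62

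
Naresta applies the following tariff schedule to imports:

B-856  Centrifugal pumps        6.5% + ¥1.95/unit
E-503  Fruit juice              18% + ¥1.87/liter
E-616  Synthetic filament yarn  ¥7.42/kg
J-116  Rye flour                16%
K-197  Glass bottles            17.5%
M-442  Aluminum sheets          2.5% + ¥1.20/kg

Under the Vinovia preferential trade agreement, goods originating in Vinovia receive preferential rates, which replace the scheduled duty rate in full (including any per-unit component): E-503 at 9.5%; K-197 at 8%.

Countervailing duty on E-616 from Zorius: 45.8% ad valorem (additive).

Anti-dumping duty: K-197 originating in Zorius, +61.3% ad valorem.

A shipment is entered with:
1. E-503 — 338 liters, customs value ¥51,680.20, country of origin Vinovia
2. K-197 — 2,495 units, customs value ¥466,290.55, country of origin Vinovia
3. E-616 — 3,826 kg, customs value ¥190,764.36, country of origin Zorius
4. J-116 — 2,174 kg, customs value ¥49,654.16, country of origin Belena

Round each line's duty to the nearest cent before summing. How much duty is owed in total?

¥165,916.53

Line 1 (E-503, Vinovia, 338 liters, ¥51,680.20):
Base rate for E-503 is 18% + ¥1.87/liter.
Origin Vinovia qualifies under the Naresta–Vinovia agreement and E-503 is covered: preferential rate 9.5% applies instead.
Duty = ¥51,680.20 × 9.5% = ¥4,909.62.
Line 2 (K-197, Vinovia, 2,495 units, ¥466,290.55):
Base rate for K-197 is 17.5%.
Origin Vinovia qualifies under the Naresta–Vinovia agreement and K-197 is covered: preferential rate 8% applies instead.
The additional-duty order on K-197 targets Zorius, not Vinovia; it does not apply.
Duty = ¥466,290.55 × 8% = ¥37,303.24.
Line 3 (E-616, Zorius, 3,826 kg, ¥190,764.36):
Base rate for E-616 is ¥7.42/kg.
Additional duty on E-616 from Zorius: +45.8% ad valorem. Applied ad valorem rate = 45.8%.
Duty = ¥190,764.36 × 45.8% + 3,826 × ¥7.42 = ¥115,759.00.
Line 4 (J-116, Belena, 2,174 kg, ¥49,654.16):
Base rate for J-116 is 16%.
Duty = ¥49,654.16 × 16% = ¥7,944.67.
Total = ¥4,909.62 + ¥37,303.24 + ¥115,759.00 + ¥7,944.67 = ¥165,916.53.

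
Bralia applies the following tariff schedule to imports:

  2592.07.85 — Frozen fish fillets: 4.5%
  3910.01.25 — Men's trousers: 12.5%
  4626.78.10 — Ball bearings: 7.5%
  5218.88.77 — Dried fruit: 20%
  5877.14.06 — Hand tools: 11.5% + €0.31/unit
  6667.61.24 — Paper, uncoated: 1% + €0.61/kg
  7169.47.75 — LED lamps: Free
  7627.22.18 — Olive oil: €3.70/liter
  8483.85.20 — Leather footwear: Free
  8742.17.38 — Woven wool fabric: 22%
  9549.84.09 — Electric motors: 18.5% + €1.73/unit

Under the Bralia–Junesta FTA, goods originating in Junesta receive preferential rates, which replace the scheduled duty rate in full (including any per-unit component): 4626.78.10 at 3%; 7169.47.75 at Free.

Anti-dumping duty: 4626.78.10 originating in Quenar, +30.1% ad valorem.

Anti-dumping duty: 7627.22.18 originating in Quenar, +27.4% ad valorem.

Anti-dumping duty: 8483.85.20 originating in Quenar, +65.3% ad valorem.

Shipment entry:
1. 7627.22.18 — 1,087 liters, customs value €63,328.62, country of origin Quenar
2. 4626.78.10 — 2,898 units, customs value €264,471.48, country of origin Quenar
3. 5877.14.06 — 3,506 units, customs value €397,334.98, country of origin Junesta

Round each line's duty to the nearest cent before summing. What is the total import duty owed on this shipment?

Line 1 (7627.22.18, Quenar, 1,087 liters, €63,328.62):
Base rate for 7627.22.18 is €3.70/liter.
Additional duty on 7627.22.18 from Quenar: +27.4% ad valorem. Applied ad valorem rate = 27.4%.
Duty = €63,328.62 × 27.4% + 1,087 × €3.70 = €21,373.94.
Line 2 (4626.78.10, Quenar, 2,898 units, €264,471.48):
Base rate for 4626.78.10 is 7.5%.
4626.78.10 has an FTA preferential rate, but origin Quenar is not Junesta; base rate stands.
Additional duty on 4626.78.10 from Quenar: +30.1%. Applied ad valorem rate: 7.5% + 30.1% = 37.6%.
Duty = €264,471.48 × 37.6% = €99,441.28.
Line 3 (5877.14.06, Junesta, 3,506 units, €397,334.98):
Base rate for 5877.14.06 is 11.5% + €0.31/unit.
Origin Junesta is the FTA partner but 5877.14.06 is not on the preference list; base rate stands.
Duty = €397,334.98 × 11.5% + 3,506 × €0.31 = €46,780.38.
Total = €21,373.94 + €99,441.28 + €46,780.38 = €167,595.60.

€167,595.60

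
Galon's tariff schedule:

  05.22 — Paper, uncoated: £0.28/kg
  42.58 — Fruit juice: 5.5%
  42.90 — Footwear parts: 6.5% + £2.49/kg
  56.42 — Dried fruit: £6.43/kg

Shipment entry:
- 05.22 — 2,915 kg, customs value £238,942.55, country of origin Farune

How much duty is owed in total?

£816.20

Line 1 (05.22, Farune, 2,915 kg, £238,942.55):
Base rate for 05.22 is £0.28/kg.
Duty = 2,915 × £0.28 = £816.20.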